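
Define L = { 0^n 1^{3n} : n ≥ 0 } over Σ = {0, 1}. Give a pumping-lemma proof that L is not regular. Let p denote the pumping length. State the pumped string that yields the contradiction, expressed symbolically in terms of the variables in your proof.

Suppose for contradiction that L is regular, and let p be the pumping length.
Choose w = 0^p 1^{3p}, which is in L with |w| = 4p ≥ p.
By the pumping lemma, w = xyz with |xy| ≤ p and |y| > 0.
Because |xy| ≤ p and w begins with p copies of 0, we have y = 0^k with 1 ≤ k ≤ p.
Pump with i = 2: xy^2z = 0^{p+k} 1^{3p}. For this to lie in L we would need 3p = 3(p+k), which forces k = 0. But k ≥ 1, so xy^2z ∉ L.
Contradiction. Therefore L is not regular.

0^{p+k} 1^{3p}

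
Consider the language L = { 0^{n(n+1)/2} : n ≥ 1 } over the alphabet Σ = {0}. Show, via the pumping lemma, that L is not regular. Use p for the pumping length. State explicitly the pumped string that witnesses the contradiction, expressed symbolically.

0^{p(p+1)/2+k}

Suppose for contradiction that L is regular, and let p be the pumping length.
Take w = 0^{p(p+1)/2} ∈ L with |w| = p(p+1)/2 ≥ p.
The pumping lemma gives a decomposition w = xyz where |xy| ≤ p and |y| > 0.
Then y = 0^k for some k with 1 ≤ k ≤ p.
Pump with i = 2: xy^2z = 0^{p(p+1)/2+k}. Since 1 ≤ k ≤ p, p(p+1)/2 < p(p+1)/2+k ≤ p(p+1)/2+p < (p+1)(p+2)/2, so p(p+1)/2+k is strictly between consecutive triangular numbers. So xy^2z ∉ L.
Contradiction. Therefore L is not regular.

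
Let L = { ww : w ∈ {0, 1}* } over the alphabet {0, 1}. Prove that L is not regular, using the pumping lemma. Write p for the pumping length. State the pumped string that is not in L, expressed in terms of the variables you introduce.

0^{p+k} 1^p 0^p 1^p

Suppose for contradiction that L is regular, and let p be the pumping length.
Take w = 0^p 1^p 0^p 1^p = uu where u = 0^p1^p; then w ∈ L and |w| = 4p ≥ p.
Write w = xyz as guaranteed by the lemma, with |xy| ≤ p and |y| ≥ 1.
Because |xy| ≤ p and w begins with p copies of 0, we have y = 0^k with 1 ≤ k ≤ p.
Pump with i = 2: xy^2z = 0^{p+k} 1^p 0^p 1^p, of length 4p+k. Suppose this equals vv. The string starts with 0 and ends with 1, so v does too; thus the boundary between the two copies of v is a 1→0 transition. There is exactly one such transition, at position 2p+k, so |v| = 2p+k and |vv| = 4p+2k ≠ 4p+k since k ≥ 1. So xy^2z ∉ L.
Contradiction. Therefore L is not regular.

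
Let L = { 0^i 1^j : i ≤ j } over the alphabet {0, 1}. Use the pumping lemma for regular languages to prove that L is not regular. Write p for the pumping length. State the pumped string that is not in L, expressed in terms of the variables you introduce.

0^{p+k} 1^p

Assume L is regular; let p be its pumping constant.
Choose w = 0^p 1^p ∈ L, with |w| = 2p ≥ p.
By the pumping lemma, w = xyz with |xy| ≤ p and |y| ≥ 1.
Since the first p symbols of w are all 0's and |xy| ≤ p, y lies entirely in the leading 0-block: y = 0^k for some k with 1 ≤ k ≤ p.
Consider xy^2z = 0^{p+k} 1^p. Since k ≥ 1, the 0-count p+k exceeds the 1-count p, so i ≤ j fails; thus xy^2z ∉ L.
This is a contradiction; hence L is not regular.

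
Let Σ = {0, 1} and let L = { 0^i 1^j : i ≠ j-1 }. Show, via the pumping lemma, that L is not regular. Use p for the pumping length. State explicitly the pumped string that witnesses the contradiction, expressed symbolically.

Assume L is regular. Let p be the pumping length given by the pumping lemma.
Choose w = 0^p 1^{p+p!+1}. Since p ≠ (p+p!+1)-1 = p+p!, w ∈ L; and |w| ≥ p.
The pumping lemma gives a decomposition w = xyz where |xy| ≤ p and |y| > 0.
The first p characters of w are 0's, so xy (and hence y) consists only of 0's. Write y = 0^k, 1 ≤ k ≤ p.
Since 1 ≤ k ≤ p, k divides p!; set t = 1 + p!/k. Then xy^t z has p + (p!/k)·k = p + p! copies of 0. Now the 0-count is p+p! and (1-count)-1 = (p+p!+1)-1 = p+p!, so i ≠ j-1 fails. So xy^t z = 0^{p+p!} 1^{p+p!+1} ∉ L.
This contradicts the pumping lemma, so L is not regular.

0^{p+p!} 1^{p+p!+1}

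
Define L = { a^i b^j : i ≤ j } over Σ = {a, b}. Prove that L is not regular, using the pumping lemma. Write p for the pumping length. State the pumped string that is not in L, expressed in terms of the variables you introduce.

Suppose for contradiction that L is regular, and let p be the pumping length.
Choose w = a^p b^p ∈ L, with |w| = 2p ≥ p.
By the pumping lemma, w = xyz with |xy| ≤ p and |y| > 0.
The first p characters of w are a's, so xy (and hence y) consists only of a's. Write y = a^k, 1 ≤ k ≤ p.
Consider xy^2z = a^{p+k} b^p. Since k ≥ 1, the a-count p+k exceeds the b-count p, so i ≤ j fails; thus xy^2z ∉ L.
This contradicts the pumping lemma, so L is not regular.

a^{p+k} b^p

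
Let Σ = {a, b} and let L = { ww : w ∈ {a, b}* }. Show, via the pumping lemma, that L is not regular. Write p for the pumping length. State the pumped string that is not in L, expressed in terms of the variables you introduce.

a^{p+k} b^p a^p b^p

Suppose for contradiction that L is regular, and let p be the pumping length.
Take w = a^p b^p a^p b^p = uu where u = a^pb^p; then w ∈ L and |w| = 4p ≥ p.
By the pumping lemma, w = xyz with |xy| ≤ p and |y| > 0.
Since the first p symbols of w are all a's and |xy| ≤ p, y lies entirely in the leading a-block: y = a^k for some k with 1 ≤ k ≤ p.
Pump with i = 2: xy^2z = a^{p+k} b^p a^p b^p, of length 4p+k. Suppose this equals vv. The string starts with a and ends with b, so v does too; thus the boundary between the two copies of v is a b→a transition. There is exactly one such transition, at position 2p+k, so |v| = 2p+k and |vv| = 4p+2k ≠ 4p+k since k ≥ 1. So xy^2z ∉ L.
This contradicts the pumping lemma, so L is not regular.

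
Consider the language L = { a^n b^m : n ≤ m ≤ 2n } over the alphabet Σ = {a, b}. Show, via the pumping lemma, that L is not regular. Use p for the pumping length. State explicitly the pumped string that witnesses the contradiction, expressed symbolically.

Assume L is regular; let p be its pumping constant.
Take w = a^p b^p ∈ L (since p ≤ p ≤ 2p), with |w| = 2p ≥ p.
By the pumping lemma, w = xyz with |xy| ≤ p and |y| > 0.
The first p characters of w are a's, so xy (and hence y) consists only of a's. Write y = a^k, 1 ≤ k ≤ p.
Pump with i = 2: xy^2z = a^{p+k} b^p. Now n = p+k > p = m, so the condition n ≤ m fails. Thus xy^2z ∉ L.
This is a contradiction; hence L is not regular.

a^{p+k} b^p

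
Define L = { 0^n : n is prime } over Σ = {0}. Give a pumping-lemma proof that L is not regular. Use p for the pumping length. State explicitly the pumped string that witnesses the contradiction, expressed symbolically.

0^{q(1+k)}

Assume L is regular; let p be its pumping constant.
Let q be a prime with q ≥ p+2 (infinitely many primes exist), and take w = 0^q ∈ L with |w| = q ≥ p.
By the pumping lemma, w = xyz with |xy| ≤ p and y is nonempty.
Then y = 0^k for some k with 1 ≤ k ≤ p.
Since 1 ≤ k ≤ p, |xz| = q-k. Pump with i = q+1: |xy^{q+1}z| = (q-k)+(q+1)k = q+qk = q(1+k), which is composite (both factors ≥ 2). So xy^{q+1}z = 0^{q(1+k)} ∉ L.
This is a contradiction; hence L is not regular.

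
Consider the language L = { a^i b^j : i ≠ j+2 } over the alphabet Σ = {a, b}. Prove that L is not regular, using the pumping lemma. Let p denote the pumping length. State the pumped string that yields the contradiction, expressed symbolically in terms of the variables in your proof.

Suppose for contradiction that L is regular, and let p be the pumping length.
Choose w = a^p b^{p+p!-2}. Since p ≠ (p+p!-2)+2 = p+p!, w ∈ L; and |w| ≥ p.
The pumping lemma gives a decomposition w = xyz where |xy| ≤ p and |y| ≥ 1.
The first p characters of w are a's, so xy (and hence y) consists only of a's. Write y = a^k, 1 ≤ k ≤ p.
Since 1 ≤ k ≤ p, k divides p!; set t = 1 + p!/k. Then xy^t z has p + (p!/k)·k = p + p! copies of a. Now the a-count is p+p! and (b-count)+2 = (p+p!-2)+2 = p+p!, so i ≠ j+2 fails. So xy^t z = a^{p+p!} b^{p+p!-2} ∉ L.
This contradicts the pumping lemma, so L is not regular.

a^{p+p!} b^{p+p!-2}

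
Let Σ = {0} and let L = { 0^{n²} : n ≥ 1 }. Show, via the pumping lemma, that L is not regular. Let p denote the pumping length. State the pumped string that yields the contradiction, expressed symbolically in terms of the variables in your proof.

0^{p²+k}

Assume L is regular. Let p be the pumping length given by the pumping lemma.
Take w = 0^{p²} ∈ L with |w| = p² ≥ p.
The pumping lemma gives a decomposition w = xyz where |xy| ≤ p and |y| ≥ 1.
Then y = 0^k for some k with 1 ≤ k ≤ p.
Pump with i = 2: xy^2z = 0^{p²+k}. Since 1 ≤ k ≤ p, p² < p²+k ≤ p²+p < (p+1)², so p²+k lies strictly between consecutive squares and is not a perfect square. So xy^2z ∉ L.
This contradicts the pumping lemma, so L is not regular.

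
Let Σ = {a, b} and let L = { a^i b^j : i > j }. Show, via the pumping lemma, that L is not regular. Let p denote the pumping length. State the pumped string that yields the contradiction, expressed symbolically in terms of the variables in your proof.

a^{p+1-k} b^p

Assume L is regular; let p be its pumping constant.
Choose w = a^{p+1} b^p ∈ L, with |w| = 2p+1 ≥ p.
Write w = xyz as guaranteed by the lemma, with |xy| ≤ p and |y| > 0.
Because |xy| ≤ p and w begins with p copies of a, we have y = a^k with 1 ≤ k ≤ p.
Consider xy^0z = xz = a^{p+1-k} b^p. Since k ≥ 1, the a-count p+1-k is at most p, so i > j fails; thus xz ∉ L.
This is a contradiction; hence L is not regular.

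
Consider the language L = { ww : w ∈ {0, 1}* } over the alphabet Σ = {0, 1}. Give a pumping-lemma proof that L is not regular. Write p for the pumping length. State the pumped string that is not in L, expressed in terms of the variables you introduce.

0^{p+k} 1^p 0^p 1^p

Suppose for contradiction that L is regular, and let p be the pumping length.
Take w = 0^p 1^p 0^p 1^p = uu where u = 0^p1^p; then w ∈ L and |w| = 4p ≥ p.
By the pumping lemma, w = xyz with |xy| ≤ p and y is nonempty.
Since the first p symbols of w are all 0's and |xy| ≤ p, y lies entirely in the leading 0-block: y = 0^k for some k with 1 ≤ k ≤ p.
Pump with i = 2: xy^2z = 0^{p+k} 1^p 0^p 1^p, of length 4p+k. Suppose this equals vv. The string starts with 0 and ends with 1, so v does too; thus the boundary between the two copies of v is a 1→0 transition. There is exactly one such transition, at position 2p+k, so |v| = 2p+k and |vv| = 4p+2k ≠ 4p+k since k ≥ 1. So xy^2z ∉ L.
This contradicts the pumping lemma, so L is not regular.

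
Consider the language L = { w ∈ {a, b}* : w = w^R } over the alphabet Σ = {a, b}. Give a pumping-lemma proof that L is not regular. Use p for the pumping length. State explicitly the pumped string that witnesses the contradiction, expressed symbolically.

a^{p+k} b a^p

Toward a contradiction, assume L is regular with pumping length p.
Take w = a^p b a^p, a palindrome of length 2p+1 ≥ p.
By the pumping lemma, w = xyz with |xy| ≤ p and |y| > 0.
Because |xy| ≤ p and w begins with p copies of a, we have y = a^k with 1 ≤ k ≤ p.
Pump with i = 2: xy^2z = a^{p+k} b a^p. Its reverse is a^p b a^{p+k}, which differs from xy^2z since k ≥ 1. So xy^2z is not a palindrome and xy^2z ∉ L.
This is a contradiction; hence L is not regular.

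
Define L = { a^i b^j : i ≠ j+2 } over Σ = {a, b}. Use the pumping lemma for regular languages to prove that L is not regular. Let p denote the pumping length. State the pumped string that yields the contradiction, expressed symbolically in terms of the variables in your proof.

Assume L is regular. Let p be the pumping length given by the pumping lemma.
Choose w = a^p b^{p+p!-2}. Since p ≠ (p+p!-2)+2 = p+p!, w ∈ L; and |w| ≥ p.
Write w = xyz as guaranteed by the lemma, with |xy| ≤ p and |y| > 0.
The first p characters of w are a's, so xy (and hence y) consists only of a's. Write y = a^k, 1 ≤ k ≤ p.
Since 1 ≤ k ≤ p, k divides p!; set t = 1 + p!/k. Then xy^t z has p + (p!/k)·k = p + p! copies of a. Now the a-count is p+p! and (b-count)+2 = (p+p!-2)+2 = p+p!, so i ≠ j+2 fails. So xy^t z = a^{p+p!} b^{p+p!-2} ∉ L.
Contradiction. Therefore L is not regular.

a^{p+p!} b^{p+p!-2}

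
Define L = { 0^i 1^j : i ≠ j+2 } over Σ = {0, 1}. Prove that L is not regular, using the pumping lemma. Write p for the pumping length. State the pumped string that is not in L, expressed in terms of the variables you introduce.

0^{p+p!} 1^{p+p!-2}

Toward a contradiction, assume L is regular with pumping length p.
Choose w = 0^p 1^{p+p!-2}. Since p ≠ (p+p!-2)+2 = p+p!, w ∈ L; and |w| ≥ p.
By the pumping lemma, w = xyz with |xy| ≤ p and |y| ≥ 1.
Because |xy| ≤ p and w begins with p copies of 0, we have y = 0^k with 1 ≤ k ≤ p.
Since 1 ≤ k ≤ p, k divides p!; set t = 1 + p!/k. Then xy^t z has p + (p!/k)·k = p + p! copies of 0. Now the 0-count is p+p! and (1-count)+2 = (p+p!-2)+2 = p+p!, so i ≠ j+2 fails. So xy^t z = 0^{p+p!} 1^{p+p!-2} ∉ L.
Contradiction. Therefore L is not regular.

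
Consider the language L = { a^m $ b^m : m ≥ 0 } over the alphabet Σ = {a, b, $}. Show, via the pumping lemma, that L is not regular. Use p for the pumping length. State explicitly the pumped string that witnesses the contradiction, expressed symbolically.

Assume L is regular. Let p be the pumping length given by the pumping lemma.
Take w = a^p $ b^p ∈ L with |w| = 2p+1 ≥ p.
Write w = xyz as guaranteed by the lemma, with |xy| ≤ p and y is nonempty.
The first p characters of w are a's, so xy (and hence y) consists only of a's. Write y = a^k, 1 ≤ k ≤ p.
Pump with i = 2: xy^2z = a^{p+k} $ b^p, which would require p+k = p. But k ≥ 1, so xy^2z ∉ L.
This contradicts the pumping lemma, so L is not regular.

a^{p+k} $ b^p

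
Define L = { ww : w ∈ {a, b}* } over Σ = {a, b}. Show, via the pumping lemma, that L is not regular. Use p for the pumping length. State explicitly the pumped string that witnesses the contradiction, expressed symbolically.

a^{p+k} b^p a^p b^p

Toward a contradiction, assume L is regular with pumping length p.
Take w = a^p b^p a^p b^p = uu where u = a^pb^p; then w ∈ L and |w| = 4p ≥ p.
Write w = xyz as guaranteed by the lemma, with |xy| ≤ p and y is nonempty.
The first p characters of w are a's, so xy (and hence y) consists only of a's. Write y = a^k, 1 ≤ k ≤ p.
Pump with i = 2: xy^2z = a^{p+k} b^p a^p b^p, of length 4p+k. Suppose this equals vv. The string starts with a and ends with b, so v does too; thus the boundary between the two copies of v is a b→a transition. There is exactly one such transition, at position 2p+k, so |v| = 2p+k and |vv| = 4p+2k ≠ 4p+k since k ≥ 1. So xy^2z ∉ L.
This is a contradiction; hence L is not regular.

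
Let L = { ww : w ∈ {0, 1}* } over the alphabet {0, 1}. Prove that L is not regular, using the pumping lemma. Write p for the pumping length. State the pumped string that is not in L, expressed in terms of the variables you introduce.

0^{p+k} 1^p 0^p 1^p

Assume L is regular. Let p be the pumping length given by the pumping lemma.
Take w = 0^p 1^p 0^p 1^p = uu where u = 0^p1^p; then w ∈ L and |w| = 4p ≥ p.
Write w = xyz as guaranteed by the lemma, with |xy| ≤ p and |y| ≥ 1.
Because |xy| ≤ p and w begins with p copies of 0, we have y = 0^k with 1 ≤ k ≤ p.
Pump with i = 2: xy^2z = 0^{p+k} 1^p 0^p 1^p, of length 4p+k. Suppose this equals vv. The string starts with 0 and ends with 1, so v does too; thus the boundary between the two copies of v is a 1→0 transition. There is exactly one such transition, at position 2p+k, so |v| = 2p+k and |vv| = 4p+2k ≠ 4p+k since k ≥ 1. So xy^2z ∉ L.
Contradiction. Therefore L is not regular.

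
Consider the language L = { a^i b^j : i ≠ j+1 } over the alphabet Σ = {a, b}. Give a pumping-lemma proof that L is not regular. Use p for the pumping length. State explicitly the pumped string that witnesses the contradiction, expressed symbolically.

a^{p+p!} b^{p+p!-1}

Suppose for contradiction that L is regular, and let p be the pumping length.
Choose w = a^p b^{p+p!-1}. Since p ≠ (p+p!-1)+1 = p+p!, w ∈ L; and |w| ≥ p.
The pumping lemma gives a decomposition w = xyz where |xy| ≤ p and |y| > 0.
Since the first p symbols of w are all a's and |xy| ≤ p, y lies entirely in the leading a-block: y = a^k for some k with 1 ≤ k ≤ p.
Since 1 ≤ k ≤ p, k divides p!; set t = 1 + p!/k. Then xy^t z has p + (p!/k)·k = p + p! copies of a. Now the a-count is p+p! and (b-count)+1 = (p+p!-1)+1 = p+p!, so i ≠ j+1 fails. So xy^t z = a^{p+p!} b^{p+p!-1} ∉ L.
Contradiction. Therefore L is not regular.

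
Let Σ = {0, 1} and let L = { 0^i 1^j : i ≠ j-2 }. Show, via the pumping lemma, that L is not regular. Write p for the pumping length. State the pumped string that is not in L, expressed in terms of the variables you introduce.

0^{p+p!} 1^{p+p!+2}

Toward a contradiction, assume L is regular with pumping length p.
Choose w = 0^p 1^{p+p!+2}. Since p ≠ (p+p!+2)-2 = p+p!, w ∈ L; and |w| ≥ p.
By the pumping lemma, w = xyz with |xy| ≤ p and y is nonempty.
Since the first p symbols of w are all 0's and |xy| ≤ p, y lies entirely in the leading 0-block: y = 0^k for some k with 1 ≤ k ≤ p.
Since 1 ≤ k ≤ p, k divides p!; set t = 1 + p!/k. Then xy^t z has p + (p!/k)·k = p + p! copies of 0. Now the 0-count is p+p! and (1-count)-2 = (p+p!+2)-2 = p+p!, so i ≠ j-2 fails. So xy^t z = 0^{p+p!} 1^{p+p!+2} ∉ L.
This is a contradiction; hence L is not regular.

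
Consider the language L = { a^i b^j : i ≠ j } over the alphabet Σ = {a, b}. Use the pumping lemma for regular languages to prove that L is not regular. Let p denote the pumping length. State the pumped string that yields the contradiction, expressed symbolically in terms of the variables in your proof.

Assume L is regular. Let p be the pumping length given by the pumping lemma.
Choose w = a^p b^{p+p!}. Since p ≠ p+p!, w ∈ L; and |w| ≥ p.
Write w = xyz as guaranteed by the lemma, with |xy| ≤ p and |y| ≥ 1.
The first p characters of w are a's, so xy (and hence y) consists only of a's. Write y = a^k, 1 ≤ k ≤ p.
Since 1 ≤ k ≤ p, k divides p!; set t = 1 + p!/k. Then xy^t z has p + (p!/k)·k = p + p! copies of a. Now the a-count equals the b-count, so i ≠ j fails. So xy^t z = a^{p+p!} b^{p+p!} ∉ L.
Contradiction. Therefore L is not regular.

a^{p+p!} b^{p+p!}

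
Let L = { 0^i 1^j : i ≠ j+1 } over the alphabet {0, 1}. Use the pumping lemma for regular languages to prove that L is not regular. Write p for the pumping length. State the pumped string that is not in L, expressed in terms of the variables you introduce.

0^{p+p!} 1^{p+p!-1}

Toward a contradiction, assume L is regular with pumping length p.
Choose w = 0^p 1^{p+p!-1}. Since p ≠ (p+p!-1)+1 = p+p!, w ∈ L; and |w| ≥ p.
By the pumping lemma, w = xyz with |xy| ≤ p and |y| > 0.
The first p characters of w are 0's, so xy (and hence y) consists only of 0's. Write y = 0^k, 1 ≤ k ≤ p.
Since 1 ≤ k ≤ p, k divides p!; set t = 1 + p!/k. Then xy^t z has p + (p!/k)·k = p + p! copies of 0. Now the 0-count is p+p! and (1-count)+1 = (p+p!-1)+1 = p+p!, so i ≠ j+1 fails. So xy^t z = 0^{p+p!} 1^{p+p!-1} ∉ L.
This is a contradiction; hence L is not regular.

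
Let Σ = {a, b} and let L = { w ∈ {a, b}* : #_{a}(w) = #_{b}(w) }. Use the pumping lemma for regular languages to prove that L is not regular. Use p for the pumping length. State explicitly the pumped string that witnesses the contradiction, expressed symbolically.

a^{p+k} b^p

Toward a contradiction, assume L is regular with pumping length p.
Choose w = a^p b^p ∈ L with |w| = 2p ≥ p.
The pumping lemma gives a decomposition w = xyz where |xy| ≤ p and y is nonempty.
The first p characters of w are a's, so xy (and hence y) consists only of a's. Write y = a^k, 1 ≤ k ≤ p.
Pump with i = 2: xy^2z = a^{p+k} b^p has p+k occurrences of a but only p of b. Since k ≥ 1 the counts differ, so xy^2z ∉ L.
Contradiction. Therefore L is not regular.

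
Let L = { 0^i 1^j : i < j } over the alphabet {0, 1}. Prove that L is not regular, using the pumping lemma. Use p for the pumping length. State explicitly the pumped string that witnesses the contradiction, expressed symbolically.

Assume L is regular; let p be its pumping constant.
Choose w = 0^p 1^{p+1} ∈ L, with |w| = 2p+1 ≥ p.
By the pumping lemma, w = xyz with |xy| ≤ p and y is nonempty.
Because |xy| ≤ p and w begins with p copies of 0, we have y = 0^k with 1 ≤ k ≤ p.
Consider xy^2z = 0^{p+k} 1^{p+1}. Since k ≥ 1, the 0-count p+k is at least p+1, so i < j fails; thus xy^2z ∉ L.
Contradiction. Therefore L is not regular.

0^{p+k} 1^{p+1}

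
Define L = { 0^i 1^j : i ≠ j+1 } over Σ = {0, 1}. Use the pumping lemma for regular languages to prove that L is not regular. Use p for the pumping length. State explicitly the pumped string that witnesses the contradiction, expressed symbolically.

Suppose for contradiction that L is regular, and let p be the pumping length.
Choose w = 0^p 1^{p+p!-1}. Since p ≠ (p+p!-1)+1 = p+p!, w ∈ L; and |w| ≥ p.
The pumping lemma gives a decomposition w = xyz where |xy| ≤ p and |y| > 0.
The first p characters of w are 0's, so xy (and hence y) consists only of 0's. Write y = 0^k, 1 ≤ k ≤ p.
Since 1 ≤ k ≤ p, k divides p!; set t = 1 + p!/k. Then xy^t z has p + (p!/k)·k = p + p! copies of 0. Now the 0-count is p+p! and (1-count)+1 = (p+p!-1)+1 = p+p!, so i ≠ j+1 fails. So xy^t z = 0^{p+p!} 1^{p+p!-1} ∉ L.
This is a contradiction; hence L is not regular.

0^{p+p!} 1^{p+p!-1}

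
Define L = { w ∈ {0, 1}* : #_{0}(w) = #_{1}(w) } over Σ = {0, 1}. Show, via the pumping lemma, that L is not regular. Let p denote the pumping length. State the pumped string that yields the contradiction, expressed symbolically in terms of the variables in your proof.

0^{p+k} 1^p

Toward a contradiction, assume L is regular with pumping length p.
Choose w = 0^p 1^p ∈ L with |w| = 2p ≥ p.
The pumping lemma gives a decomposition w = xyz where |xy| ≤ p and |y| ≥ 1.
Because |xy| ≤ p and w begins with p copies of 0, we have y = 0^k with 1 ≤ k ≤ p.
Pump with i = 2: xy^2z = 0^{p+k} 1^p has p+k occurrences of 0 but only p of 1. Since k ≥ 1 the counts differ, so xy^2z ∉ L.
Contradiction. Therefore L is not regular.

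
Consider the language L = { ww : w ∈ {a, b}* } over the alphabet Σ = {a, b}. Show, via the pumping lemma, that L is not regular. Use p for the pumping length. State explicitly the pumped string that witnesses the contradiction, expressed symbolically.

Assume L is regular; let p be its pumping constant.
Take w = a^p b^p a^p b^p = uu where u = a^pb^p; then w ∈ L and |w| = 4p ≥ p.
By the pumping lemma, w = xyz with |xy| ≤ p and y is nonempty.
Since the first p symbols of w are all a's and |xy| ≤ p, y lies entirely in the leading a-block: y = a^k for some k with 1 ≤ k ≤ p.
Pump with i = 2: xy^2z = a^{p+k} b^p a^p b^p, of length 4p+k. Suppose this equals vv. The string starts with a and ends with b, so v does too; thus the boundary between the two copies of v is a b→a transition. There is exactly one such transition, at position 2p+k, so |v| = 2p+k and |vv| = 4p+2k ≠ 4p+k since k ≥ 1. So xy^2z ∉ L.
Contradiction. Therefore L is not regular.

a^{p+k} b^p a^p b^p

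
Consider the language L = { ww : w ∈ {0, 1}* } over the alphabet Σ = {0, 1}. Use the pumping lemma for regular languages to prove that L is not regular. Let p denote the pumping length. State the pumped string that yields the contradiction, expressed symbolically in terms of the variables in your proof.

0^{p+k} 1^p 0^p 1^p

Assume L is regular; let p be its pumping constant.
Take w = 0^p 1^p 0^p 1^p = uu where u = 0^p1^p; then w ∈ L and |w| = 4p ≥ p.
Write w = xyz as guaranteed by the lemma, with |xy| ≤ p and |y| ≥ 1.
Because |xy| ≤ p and w begins with p copies of 0, we have y = 0^k with 1 ≤ k ≤ p.
Pump with i = 2: xy^2z = 0^{p+k} 1^p 0^p 1^p, of length 4p+k. Suppose this equals vv. The string starts with 0 and ends with 1, so v does too; thus the boundary between the two copies of v is a 1→0 transition. There is exactly one such transition, at position 2p+k, so |v| = 2p+k and |vv| = 4p+2k ≠ 4p+k since k ≥ 1. So xy^2z ∉ L.
This contradicts the pumping lemma, so L is not regular.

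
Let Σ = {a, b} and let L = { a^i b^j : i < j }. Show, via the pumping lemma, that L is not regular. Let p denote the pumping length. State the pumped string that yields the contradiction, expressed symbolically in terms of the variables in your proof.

Suppose for contradiction that L is regular, and let p be the pumping length.
Choose w = a^p b^{p+1} ∈ L, with |w| = 2p+1 ≥ p.
By the pumping lemma, w = xyz with |xy| ≤ p and |y| ≥ 1.
The first p characters of w are a's, so xy (and hence y) consists only of a's. Write y = a^k, 1 ≤ k ≤ p.
Consider xy^2z = a^{p+k} b^{p+1}. Since k ≥ 1, the a-count p+k is at least p+1, so i < j fails; thus xy^2z ∉ L.
This contradicts the pumping lemma, so L is not regular.

a^{p+k} b^{p+1}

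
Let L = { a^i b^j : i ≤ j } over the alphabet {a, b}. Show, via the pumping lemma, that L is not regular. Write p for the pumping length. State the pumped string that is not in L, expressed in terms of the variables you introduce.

a^{p+k} b^p

Toward a contradiction, assume L is regular with pumping length p.
Choose w = a^p b^p ∈ L, with |w| = 2p ≥ p.
The pumping lemma gives a decomposition w = xyz where |xy| ≤ p and y is nonempty.
Because |xy| ≤ p and w begins with p copies of a, we have y = a^k with 1 ≤ k ≤ p.
Consider xy^2z = a^{p+k} b^p. Since k ≥ 1, the a-count p+k exceeds the b-count p, so i ≤ j fails; thus xy^2z ∉ L.
This contradicts the pumping lemma, so L is not regular.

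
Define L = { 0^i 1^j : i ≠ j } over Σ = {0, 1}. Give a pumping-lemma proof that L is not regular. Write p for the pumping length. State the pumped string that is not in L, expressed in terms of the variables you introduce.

0^{p+p!} 1^{p+p!}

Assume L is regular; let p be its pumping constant.
Choose w = 0^p 1^{p+p!}. Since p ≠ p+p!, w ∈ L; and |w| ≥ p.
Write w = xyz as guaranteed by the lemma, with |xy| ≤ p and |y| ≥ 1.
The first p characters of w are 0's, so xy (and hence y) consists only of 0's. Write y = 0^k, 1 ≤ k ≤ p.
Since 1 ≤ k ≤ p, k divides p!; set t = 1 + p!/k. Then xy^t z has p + (p!/k)·k = p + p! copies of 0. Now the 0-count equals the 1-count, so i ≠ j fails. So xy^t z = 0^{p+p!} 1^{p+p!} ∉ L.
This is a contradiction; hence L is not regular.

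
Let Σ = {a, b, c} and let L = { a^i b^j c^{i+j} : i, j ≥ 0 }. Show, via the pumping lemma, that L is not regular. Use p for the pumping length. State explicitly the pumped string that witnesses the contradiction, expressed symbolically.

a^{p+k} b^p c^{2p}

Suppose for contradiction that L is regular, and let p be the pumping length.
Take w = a^p b^p c^{2p} ∈ L (with i=j=p, i+j=2p), |w| = 4p ≥ p.
The pumping lemma gives a decomposition w = xyz where |xy| ≤ p and |y| > 0.
The first p characters of w are a's, so xy (and hence y) consists only of a's. Write y = a^k, 1 ≤ k ≤ p.
Consider xy^2z = a^{p+k} b^p c^{2p}. Now the a- and b-counts sum to 2p+k, but the c-count is 2p ≠ 2p+k. So xy^2z ∉ L.
Contradiction. Therefore L is not regular.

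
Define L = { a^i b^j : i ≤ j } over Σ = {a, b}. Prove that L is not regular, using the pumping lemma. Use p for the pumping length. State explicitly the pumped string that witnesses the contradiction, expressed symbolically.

a^{p+k} b^p

Toward a contradiction, assume L is regular with pumping length p.
Choose w = a^p b^p ∈ L, with |w| = 2p ≥ p.
The pumping lemma gives a decomposition w = xyz where |xy| ≤ p and |y| > 0.
Since the first p symbols of w are all a's and |xy| ≤ p, y lies entirely in the leading a-block: y = a^k for some k with 1 ≤ k ≤ p.
Consider xy^2z = a^{p+k} b^p. Since k ≥ 1, the a-count p+k exceeds the b-count p, so i ≤ j fails; thus xy^2z ∉ L.
Contradiction. Therefore L is not regular.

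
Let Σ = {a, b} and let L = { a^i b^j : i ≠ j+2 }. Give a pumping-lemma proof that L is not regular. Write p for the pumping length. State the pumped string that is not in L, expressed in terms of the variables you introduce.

Assume L is regular; let p be its pumping constant.
Choose w = a^p b^{p+p!-2}. Since p ≠ (p+p!-2)+2 = p+p!, w ∈ L; and |w| ≥ p.
Write w = xyz as guaranteed by the lemma, with |xy| ≤ p and y is nonempty.
Because |xy| ≤ p and w begins with p copies of a, we have y = a^k with 1 ≤ k ≤ p.
Since 1 ≤ k ≤ p, k divides p!; set t = 1 + p!/k. Then xy^t z has p + (p!/k)·k = p + p! copies of a. Now the a-count is p+p! and (b-count)+2 = (p+p!-2)+2 = p+p!, so i ≠ j+2 fails. So xy^t z = a^{p+p!} b^{p+p!-2} ∉ L.
Contradiction. Therefore L is not regular.

a^{p+p!} b^{p+p!-2}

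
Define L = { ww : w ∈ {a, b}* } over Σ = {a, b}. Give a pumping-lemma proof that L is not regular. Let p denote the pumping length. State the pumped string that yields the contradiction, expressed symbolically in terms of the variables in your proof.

Assume L is regular; let p be its pumping constant.
Take w = a^p b^p a^p b^p = uu where u = a^pb^p; then w ∈ L and |w| = 4p ≥ p.
By the pumping lemma, w = xyz with |xy| ≤ p and y is nonempty.
Since the first p symbols of w are all a's and |xy| ≤ p, y lies entirely in the leading a-block: y = a^k for some k with 1 ≤ k ≤ p.
Pump with i = 2: xy^2z = a^{p+k} b^p a^p b^p, of length 4p+k. Suppose this equals vv. The string starts with a and ends with b, so v does too; thus the boundary between the two copies of v is a b→a transition. There is exactly one such transition, at position 2p+k, so |v| = 2p+k and |vv| = 4p+2k ≠ 4p+k since k ≥ 1. So xy^2z ∉ L.
This contradicts the pumping lemma, so L is not regular.

a^{p+k} b^p a^p b^p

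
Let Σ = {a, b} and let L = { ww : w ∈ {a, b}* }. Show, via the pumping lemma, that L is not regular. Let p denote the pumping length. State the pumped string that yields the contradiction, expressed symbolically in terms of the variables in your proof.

a^{p+k} b^p a^p b^p

Toward a contradiction, assume L is regular with pumping length p.
Take w = a^p b^p a^p b^p = uu where u = a^pb^p; then w ∈ L and |w| = 4p ≥ p.
The pumping lemma gives a decomposition w = xyz where |xy| ≤ p and |y| ≥ 1.
Since the first p symbols of w are all a's and |xy| ≤ p, y lies entirely in the leading a-block: y = a^k for some k with 1 ≤ k ≤ p.
Pump with i = 2: xy^2z = a^{p+k} b^p a^p b^p, of length 4p+k. Suppose this equals vv. The string starts with a and ends with b, so v does too; thus the boundary between the two copies of v is a b→a transition. There is exactly one such transition, at position 2p+k, so |v| = 2p+k and |vv| = 4p+2k ≠ 4p+k since k ≥ 1. So xy^2z ∉ L.
This is a contradiction; hence L is not regular.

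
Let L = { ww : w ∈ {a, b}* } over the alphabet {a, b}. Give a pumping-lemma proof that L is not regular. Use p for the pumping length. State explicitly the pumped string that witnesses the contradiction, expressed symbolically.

Toward a contradiction, assume L is regular with pumping length p.
Take w = a^p b^p a^p b^p = uu where u = a^pb^p; then w ∈ L and |w| = 4p ≥ p.
The pumping lemma gives a decomposition w = xyz where |xy| ≤ p and y is nonempty.
Since the first p symbols of w are all a's and |xy| ≤ p, y lies entirely in the leading a-block: y = a^k for some k with 1 ≤ k ≤ p.
Pump with i = 2: xy^2z = a^{p+k} b^p a^p b^p, of length 4p+k. Suppose this equals vv. The string starts with a and ends with b, so v does too; thus the boundary between the two copies of v is a b→a transition. There is exactly one such transition, at position 2p+k, so |v| = 2p+k and |vv| = 4p+2k ≠ 4p+k since k ≥ 1. So xy^2z ∉ L.
This contradicts the pumping lemma, so L is not regular.

a^{p+k} b^p a^p b^p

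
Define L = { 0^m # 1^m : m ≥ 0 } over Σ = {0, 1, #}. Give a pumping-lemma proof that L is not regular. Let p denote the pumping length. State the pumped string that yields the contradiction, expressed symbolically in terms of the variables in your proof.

Assume L is regular. Let p be the pumping length given by the pumping lemma.
Take w = 0^p # 1^p ∈ L with |w| = 2p+1 ≥ p.
The pumping lemma gives a decomposition w = xyz where |xy| ≤ p and |y| > 0.
The first p characters of w are 0's, so xy (and hence y) consists only of 0's. Write y = 0^k, 1 ≤ k ≤ p.
Pump with i = 2: xy^2z = 0^{p+k} # 1^p, which would require p+k = p. But k ≥ 1, so xy^2z ∉ L.
Contradiction. Therefore L is not regular.

0^{p+k} # 1^p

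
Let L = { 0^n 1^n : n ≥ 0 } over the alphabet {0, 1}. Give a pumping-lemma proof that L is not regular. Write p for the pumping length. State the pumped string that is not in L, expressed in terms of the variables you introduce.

Assume L is regular. Let p be the pumping length given by the pumping lemma.
Take w = 0^p 1^p. Then w ∈ L and |w| = 2p ≥ p.
By the pumping lemma, w = xyz with |xy| ≤ p and y is nonempty.
Because |xy| ≤ p and w begins with p copies of 0, we have y = 0^k with 1 ≤ k ≤ p.
Pump with i = 2: xy^2z = 0^{p+k} 1^p. For this to lie in L we would need p = p+k, which forces k = 0. But k ≥ 1, so xy^2z ∉ L.
Contradiction. Therefore L is not regular.

0^{p+k} 1^p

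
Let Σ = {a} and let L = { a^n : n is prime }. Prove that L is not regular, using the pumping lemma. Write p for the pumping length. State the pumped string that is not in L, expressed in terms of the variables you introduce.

a^{q(1+k)}

Toward a contradiction, assume L is regular with pumping length p.
Let q be a prime with q ≥ p+2 (infinitely many primes exist), and take w = a^q ∈ L with |w| = q ≥ p.
The pumping lemma gives a decomposition w = xyz where |xy| ≤ p and |y| ≥ 1.
Then y = a^k for some k with 1 ≤ k ≤ p.
Since 1 ≤ k ≤ p, |xz| = q-k. Pump with i = q+1: |xy^{q+1}z| = (q-k)+(q+1)k = q+qk = q(1+k), which is composite (both factors ≥ 2). So xy^{q+1}z = a^{q(1+k)} ∉ L.
This contradicts the pumping lemma, so L is not regular.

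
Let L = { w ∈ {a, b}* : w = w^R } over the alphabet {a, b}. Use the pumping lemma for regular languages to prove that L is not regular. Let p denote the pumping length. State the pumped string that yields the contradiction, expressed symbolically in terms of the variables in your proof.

Toward a contradiction, assume L is regular with pumping length p.
Take w = a^p b a^p, a palindrome of length 2p+1 ≥ p.
Write w = xyz as guaranteed by the lemma, with |xy| ≤ p and |y| ≥ 1.
Since the first p symbols of w are all a's and |xy| ≤ p, y lies entirely in the leading a-block: y = a^k for some k with 1 ≤ k ≤ p.
Pump with i = 2: xy^2z = a^{p+k} b a^p. Its reverse is a^p b a^{p+k}, which differs from xy^2z since k ≥ 1. So xy^2z is not a palindrome and xy^2z ∉ L.
This contradicts the pumping lemma, so L is not regular.

a^{p+k} b a^p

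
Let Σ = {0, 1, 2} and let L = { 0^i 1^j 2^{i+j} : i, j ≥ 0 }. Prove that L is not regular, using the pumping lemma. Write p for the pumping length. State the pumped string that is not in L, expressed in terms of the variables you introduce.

Assume L is regular; let p be its pumping constant.
Take w = 0^p 1^p 2^{2p} ∈ L (with i=j=p, i+j=2p), |w| = 4p ≥ p.
The pumping lemma gives a decomposition w = xyz where |xy| ≤ p and |y| ≥ 1.
Since the first p symbols of w are all 0's and |xy| ≤ p, y lies entirely in the leading 0-block: y = 0^k for some k with 1 ≤ k ≤ p.
Consider xy^2z = 0^{p+k} 1^p 2^{2p}. Now the 0- and 1-counts sum to 2p+k, but the 2-count is 2p ≠ 2p+k. So xy^2z ∉ L.
This contradicts the pumping lemma, so L is not regular.

0^{p+k} 1^p 2^{2p}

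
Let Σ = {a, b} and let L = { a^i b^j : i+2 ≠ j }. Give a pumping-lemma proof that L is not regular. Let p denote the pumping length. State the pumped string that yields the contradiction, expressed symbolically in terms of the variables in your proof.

Suppose for contradiction that L is regular, and let p be the pumping length.
Choose w = a^p b^{p+p!+2}. Since p ≠ (p+p!+2)-2 = p+p!, w ∈ L; and |w| ≥ p.
By the pumping lemma, w = xyz with |xy| ≤ p and y is nonempty.
The first p characters of w are a's, so xy (and hence y) consists only of a's. Write y = a^k, 1 ≤ k ≤ p.
Since 1 ≤ k ≤ p, k divides p!; set t = 1 + p!/k. Then xy^t z has p + (p!/k)·k = p + p! copies of a. Now the a-count is p+p! and (b-count)-2 = (p+p!+2)-2 = p+p!, so i+2 ≠ j fails. So xy^t z = a^{p+p!} b^{p+p!+2} ∉ L.
This is a contradiction; hence L is not regular.

a^{p+p!} b^{p+p!+2}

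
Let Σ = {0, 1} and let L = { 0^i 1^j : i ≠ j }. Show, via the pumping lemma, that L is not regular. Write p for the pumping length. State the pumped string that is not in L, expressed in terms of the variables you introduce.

0^{p+p!} 1^{p+p!}

Assume L is regular; let p be its pumping constant.
Choose w = 0^p 1^{p+p!}. Since p ≠ p+p!, w ∈ L; and |w| ≥ p.
The pumping lemma gives a decomposition w = xyz where |xy| ≤ p and |y| ≥ 1.
The first p characters of w are 0's, so xy (and hence y) consists only of 0's. Write y = 0^k, 1 ≤ k ≤ p.
Since 1 ≤ k ≤ p, k divides p!; set t = 1 + p!/k. Then xy^t z has p + (p!/k)·k = p + p! copies of 0. Now the 0-count equals the 1-count, so i ≠ j fails. So xy^t z = 0^{p+p!} 1^{p+p!} ∉ L.
This is a contradiction; hence L is not regular.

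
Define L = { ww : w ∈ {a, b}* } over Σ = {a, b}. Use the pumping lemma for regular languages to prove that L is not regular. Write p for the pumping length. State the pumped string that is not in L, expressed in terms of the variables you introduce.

a^{p+k} b^p a^p b^p

Toward a contradiction, assume L is regular with pumping length p.
Take w = a^p b^p a^p b^p = uu where u = a^pb^p; then w ∈ L and |w| = 4p ≥ p.
The pumping lemma gives a decomposition w = xyz where |xy| ≤ p and |y| > 0.
Since the first p symbols of w are all a's and |xy| ≤ p, y lies entirely in the leading a-block: y = a^k for some k with 1 ≤ k ≤ p.
Pump with i = 2: xy^2z = a^{p+k} b^p a^p b^p, of length 4p+k. Suppose this equals vv. The string starts with a and ends with b, so v does too; thus the boundary between the two copies of v is a b→a transition. There is exactly one such transition, at position 2p+k, so |v| = 2p+k and |vv| = 4p+2k ≠ 4p+k since k ≥ 1. So xy^2z ∉ L.
This contradicts the pumping lemma, so L is not regular.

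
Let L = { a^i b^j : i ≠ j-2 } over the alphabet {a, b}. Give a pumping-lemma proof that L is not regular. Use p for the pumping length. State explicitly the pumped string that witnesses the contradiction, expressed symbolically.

Suppose for contradiction that L is regular, and let p be the pumping length.
Choose w = a^p b^{p+p!+2}. Since p ≠ (p+p!+2)-2 = p+p!, w ∈ L; and |w| ≥ p.
Write w = xyz as guaranteed by the lemma, with |xy| ≤ p and |y| ≥ 1.
The first p characters of w are a's, so xy (and hence y) consists only of a's. Write y = a^k, 1 ≤ k ≤ p.
Since 1 ≤ k ≤ p, k divides p!; set t = 1 + p!/k. Then xy^t z has p + (p!/k)·k = p + p! copies of a. Now the a-count is p+p! and (b-count)-2 = (p+p!+2)-2 = p+p!, so i ≠ j-2 fails. So xy^t z = a^{p+p!} b^{p+p!+2} ∉ L.
This is a contradiction; hence L is not regular.

a^{p+p!} b^{p+p!+2}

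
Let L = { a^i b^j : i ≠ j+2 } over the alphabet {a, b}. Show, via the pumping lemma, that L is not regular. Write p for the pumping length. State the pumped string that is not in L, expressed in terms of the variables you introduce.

a^{p+p!} b^{p+p!-2}

Suppose for contradiction that L is regular, and let p be the pumping length.
Choose w = a^p b^{p+p!-2}. Since p ≠ (p+p!-2)+2 = p+p!, w ∈ L; and |w| ≥ p.
By the pumping lemma, w = xyz with |xy| ≤ p and |y| > 0.
The first p characters of w are a's, so xy (and hence y) consists only of a's. Write y = a^k, 1 ≤ k ≤ p.
Since 1 ≤ k ≤ p, k divides p!; set t = 1 + p!/k. Then xy^t z has p + (p!/k)·k = p + p! copies of a. Now the a-count is p+p! and (b-count)+2 = (p+p!-2)+2 = p+p!, so i ≠ j+2 fails. So xy^t z = a^{p+p!} b^{p+p!-2} ∉ L.
Contradiction. Therefore L is not regular.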